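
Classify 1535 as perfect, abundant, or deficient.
deficient

Proper divisors of 1535: sum = 1 + 5 + 307 = 313
Since 313 < 1535, 1535 is deficient.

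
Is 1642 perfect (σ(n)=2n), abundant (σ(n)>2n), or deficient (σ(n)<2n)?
deficient

Proper divisors of 1642: sum = 1 + 2 + 821 = 824
Since 824 < 1642, 1642 is deficient.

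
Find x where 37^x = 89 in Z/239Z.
71

Baby-step giant-step with step n = ⌈√239⌉ = 16.
Baby steps 37^j mod 239 (j:value) for j=0..15: 0:1, 1:37, 2:174, 3:224, 4:162, 5:19, 6:225, 7:199, 8:193, 9:210, 10:122, 11:212, 12:196, 13:82, 14:166, 15:167.
Giant-step multiplier: 37^(-16) ≡ 37^(238-16) = 37^222 ≡ 198 (mod 239).
Giant steps γ_i = 89·198^i mod 239: γ_0=89, γ_1=175, γ_2=234, γ_3=205, γ_4=199 (in table at j=7).
x = i·n + j = 4·16 + 7 = 71.
Check: 37^71 ≡ 89 (mod 239).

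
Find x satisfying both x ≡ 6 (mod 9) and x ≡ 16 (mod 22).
60

Using Chinese Remainder Theorem:
M = 9 × 22 = 198
M1 = 22, M2 = 9
y1 = 22^(-1) mod 9 = 7
y2 = 9^(-1) mod 22 = 5
x = (6×22×7 + 16×9×5) mod 198 = 60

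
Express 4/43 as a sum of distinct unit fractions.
1/11 + 1/473

Greedy algorithm:
4/43: ceiling(43/4) = 11, use 1/11
1/473: ceiling(473/1) = 473, use 1/473
Result: 4/43 = 1/11 + 1/473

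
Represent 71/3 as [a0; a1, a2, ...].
[23; 1, 2]

Euclidean algorithm steps:
71 = 23 × 3 + 2
3 = 1 × 2 + 1
2 = 2 × 1 + 0
Continued fraction: [23; 1, 2]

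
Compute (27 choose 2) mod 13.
0

Using Lucas' theorem:
Write n=27 and k=2 in base 13:
n in base 13: [2, 1]
k in base 13: [0, 2]
C(27,2) mod 13 = ∏ C(n_i, k_i) mod 13
Digit binomials (mod 13): C(2,0) = 1; C(1,2) = 0 (k_i > n_i)
Product: 1 × 0 = 0 ≡ 0 (mod 13)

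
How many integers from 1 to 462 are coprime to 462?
120

462 = 2 × 3 × 7 × 11
φ(n) = n × ∏(1 - 1/p) for each prime p dividing n
φ(462) = 462 × (1 - 1/2) × (1 - 1/3) × (1 - 1/7) × (1 - 1/11) = 120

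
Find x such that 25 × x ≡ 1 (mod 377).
181

gcd(25, 377) = 1, so the inverse exists.
Extended Euclidean algorithm on (377, 25):
377 = 15 × 25 + 2  ⟹  2 = (1)·377 + (-15)·25
25 = 12 × 2 + 1  ⟹  1 = (-12)·377 + (181)·25
So (181)·25 ≡ 1 (mod 377), i.e. 25^(-1) ≡ 181 (mod 377).
Check: 25 × 181 = 4525 ≡ 1 (mod 377)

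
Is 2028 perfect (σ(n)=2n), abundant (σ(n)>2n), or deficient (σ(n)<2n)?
abundant

Proper divisors of 2028: sum = 1 + 2 + 3 + 4 + 6 + 12 + 13 + 26 + ... + 338 + 507 + 676 + 1014 (17 divisors) = 3096
Since 3096 > 2028, 2028 is abundant.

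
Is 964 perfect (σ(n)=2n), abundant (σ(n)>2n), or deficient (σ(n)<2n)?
deficient

Proper divisors of 964: sum = 1 + 2 + 4 + 241 + 482 = 730
Since 730 < 964, 964 is deficient.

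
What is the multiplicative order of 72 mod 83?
82

83 is prime, so ord(72) divides φ(83) = 82.
Divisors of 82: 1, 2, 41, 82.
Repeated squaring: 72^1 ≡ 72, 72^2 ≡ 38, 72^4 ≡ 33, 72^8 ≡ 10, 72^16 ≡ 17, 72^32 ≡ 40, 72^64 ≡ 23 (mod 83).
Test 72^d mod 83 for each divisor d in increasing order:
72^1 ≡ 72
72^2 ≡ 38
72^41 = 72^32·72^8·72^1 ≡ 82
72^82 = 72^64·72^16·72^2 ≡ 1  ← first divisor giving 1
The order is 82.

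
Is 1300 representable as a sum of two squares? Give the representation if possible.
2² + 36² (a=2, b=36)

Factorization: 1300 = 2^2 × 5^2 × 13
By Fermat: n is sum of two squares iff every prime p ≡ 3 (mod 4) appears to even power.
All primes ≡ 3 (mod 4) appear to even power.
Search a = 0, 1, 2, … for 1300 - a² a perfect square: first hit at a = 2: 1300 - 4 = 1296 = 36².
1300 = 2² + 36² = 4 + 1296 ✓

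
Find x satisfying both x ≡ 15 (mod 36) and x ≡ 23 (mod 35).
303

Using Chinese Remainder Theorem:
M = 36 × 35 = 1260
M1 = 35, M2 = 36
y1 = 35^(-1) mod 36 = 35
y2 = 36^(-1) mod 35 = 1
x = (15×35×35 + 23×36×1) mod 1260 = 303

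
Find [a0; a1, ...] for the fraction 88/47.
[1; 1, 6, 1, 5]

Euclidean algorithm steps:
88 = 1 × 47 + 41
47 = 1 × 41 + 6
41 = 6 × 6 + 5
6 = 1 × 5 + 1
5 = 5 × 1 + 0
Continued fraction: [1; 1, 6, 1, 5]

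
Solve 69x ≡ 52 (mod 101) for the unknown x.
x ≡ 11 (mod 101)

gcd(69, 101) = 1, which divides 52, so solutions exist.
Find 69^(-1) mod 101 by the extended Euclidean algorithm:
101 = 1 × 69 + 32  ⟹  32 = (1)·101 + (-1)·69
69 = 2 × 32 + 5  ⟹  5 = (-2)·101 + (3)·69
32 = 6 × 5 + 2  ⟹  2 = (13)·101 + (-19)·69
5 = 2 × 2 + 1  ⟹  1 = (-28)·101 + (41)·69
So (41)·69 ≡ 1 (mod 101), i.e. 69^(-1) ≡ 41 (mod 101).
x ≡ 41 × 52 = 2132 ≡ 11 (mod 101).
Check: 69 × 11 = 759 ≡ 52 (mod 101).
Unique solution: x ≡ 11 (mod 101)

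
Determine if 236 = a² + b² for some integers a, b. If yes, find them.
Not possible

Factorization: 236 = 2^2 × 59
By Fermat: n is sum of two squares iff every prime p ≡ 3 (mod 4) appears to even power.
Prime(s) ≡ 3 (mod 4) with odd exponent: [(59, 1)]
Therefore 236 cannot be expressed as a² + b².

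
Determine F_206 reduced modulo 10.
3

Matrix identity: Q^n = [[F_(n+1), F_n], [F_n, F_(n-1)]] with Q = [[1,1],[1,0]].
n = 206 = 11001110₂. Square-and-multiply, entries mod 10:
Q^1 = [[1,1],[1,0]]
Q^3 = (Q^1)²·Q = [[3,2],[2,1]]
Q^6 = (Q^3)² = [[3,8],[8,5]]
Q^12 = (Q^6)² = [[3,4],[4,9]]
Q^25 = (Q^12)²·Q = [[3,5],[5,8]]
Q^51 = (Q^25)²·Q = [[9,4],[4,5]]
Q^103 = (Q^51)²·Q = [[3,7],[7,6]]
Q^206 = (Q^103)² = [[8,3],[3,5]]
F_206 mod 10 = Q^206[0][1] = 3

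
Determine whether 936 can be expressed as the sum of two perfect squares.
6² + 30² (a=6, b=30)

Factorization: 936 = 2^3 × 3^2 × 13
By Fermat: n is sum of two squares iff every prime p ≡ 3 (mod 4) appears to even power.
All primes ≡ 3 (mod 4) appear to even power.
Search a = 0, 1, 2, … for 936 - a² a perfect square: first hit at a = 6: 936 - 36 = 900 = 30².
936 = 6² + 30² = 36 + 900 ✓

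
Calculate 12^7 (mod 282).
42

Repeated squaring. Binary of 7 = 111.
12^1 ≡ 12 (mod 282); 12^2 ≡ 144 (mod 282); 12^4 ≡ 150 (mod 282)
12^7 = 12^1 × 12^2 × 12^4 ≡ 42 (mod 282)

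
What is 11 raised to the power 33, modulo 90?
71

Repeated squaring. Binary of 33 = 100001.
11^1 ≡ 11 (mod 90); 11^2 ≡ 31 (mod 90); 11^4 ≡ 61 (mod 90); 11^8 ≡ 31 (mod 90); 11^16 ≡ 61 (mod 90); 11^32 ≡ 31 (mod 90)
11^33 = 11^1 × 11^32 ≡ 71 (mod 90)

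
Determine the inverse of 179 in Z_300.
119

gcd(179, 300) = 1, so the inverse exists.
Extended Euclidean algorithm on (300, 179):
300 = 1 × 179 + 121  ⟹  121 = (1)·300 + (-1)·179
179 = 1 × 121 + 58  ⟹  58 = (-1)·300 + (2)·179
121 = 2 × 58 + 5  ⟹  5 = (3)·300 + (-5)·179
58 = 11 × 5 + 3  ⟹  3 = (-34)·300 + (57)·179
5 = 1 × 3 + 2  ⟹  2 = (37)·300 + (-62)·179
3 = 1 × 2 + 1  ⟹  1 = (-71)·300 + (119)·179
So (119)·179 ≡ 1 (mod 300), i.e. 179^(-1) ≡ 119 (mod 300).
Check: 179 × 119 = 21301 ≡ 1 (mod 300)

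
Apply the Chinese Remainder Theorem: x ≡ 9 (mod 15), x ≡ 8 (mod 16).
24

Using Chinese Remainder Theorem:
M = 15 × 16 = 240
M1 = 16, M2 = 15
y1 = 16^(-1) mod 15 = 1
y2 = 15^(-1) mod 16 = 15
x = (9×16×1 + 8×15×15) mod 240 = 24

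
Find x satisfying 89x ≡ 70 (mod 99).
x ≡ 92 (mod 99)

gcd(89, 99) = 1, which divides 70, so solutions exist.
Find 89^(-1) mod 99 by the extended Euclidean algorithm:
99 = 1 × 89 + 10  ⟹  10 = (1)·99 + (-1)·89
89 = 8 × 10 + 9  ⟹  9 = (-8)·99 + (9)·89
10 = 1 × 9 + 1  ⟹  1 = (9)·99 + (-10)·89
So (-10)·89 ≡ 1 (mod 99), i.e. 89^(-1) ≡ -10 ≡ 89 (mod 99).
x ≡ 89 × 70 = 6230 ≡ 92 (mod 99).
Check: 89 × 92 = 8188 ≡ 70 (mod 99).
Unique solution: x ≡ 92 (mod 99)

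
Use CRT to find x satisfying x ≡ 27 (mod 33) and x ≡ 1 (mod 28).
225

Using Chinese Remainder Theorem:
M = 33 × 28 = 924
M1 = 28, M2 = 33
y1 = 28^(-1) mod 33 = 13
y2 = 33^(-1) mod 28 = 17
x = (27×28×13 + 1×33×17) mod 924 = 225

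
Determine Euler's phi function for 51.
32

51 = 3 × 17
φ(n) = n × ∏(1 - 1/p) for each prime p dividing n
φ(51) = 51 × (1 - 1/3) × (1 - 1/17) = 32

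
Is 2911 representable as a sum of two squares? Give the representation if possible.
Not possible

Factorization: 2911 = 41 × 71
By Fermat: n is sum of two squares iff every prime p ≡ 3 (mod 4) appears to even power.
Prime(s) ≡ 3 (mod 4) with odd exponent: [(71, 1)]
Therefore 2911 cannot be expressed as a² + b².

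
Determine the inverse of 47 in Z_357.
38

gcd(47, 357) = 1, so the inverse exists.
Extended Euclidean algorithm on (357, 47):
357 = 7 × 47 + 28  ⟹  28 = (1)·357 + (-7)·47
47 = 1 × 28 + 19  ⟹  19 = (-1)·357 + (8)·47
28 = 1 × 19 + 9  ⟹  9 = (2)·357 + (-15)·47
19 = 2 × 9 + 1  ⟹  1 = (-5)·357 + (38)·47
So (38)·47 ≡ 1 (mod 357), i.e. 47^(-1) ≡ 38 (mod 357).
Check: 47 × 38 = 1786 ≡ 1 (mod 357)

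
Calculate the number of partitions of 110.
607163746

p(n) counts ways to write n as a sum of positive integers (order ignored).
Euler's pentagonal recurrence: p(k) = p(k-1) + p(k-2) - p(k-5) - p(k-7) + p(k-12) + p(k-15) - ... (offsets j(3j∓1)/2, signs ++--, p(0)=1, p(<0)=0).
DP table for k = 0..109: p(0)=1, p(1)=1, p(2)=2, p(3)=3, p(4)=5, p(5)=7, p(6)=11, p(7)=15, p(8)=22, p(9)=30, p(10)=42, p(11)=56, p(12)=77, p(13)=101, p(14)=135, p(15)=176, p(16)=231, p(17)=297, p(18)=385, p(19)=490, p(20)=627, p(21)=792, p(22)=1002, p(23)=1255, p(24)=1575, p(25)=1958, p(26)=2436, p(27)=3010, p(28)=3718, p(29)=4565, p(30)=5604, p(31)=6842, p(32)=8349, p(33)=10143, p(34)=12310, p(35)=14883, p(36)=17977, p(37)=21637, p(38)=26015, p(39)=31185, p(40)=37338, p(41)=44583, p(42)=53174, p(43)=63261, p(44)=75175, p(45)=89134, p(46)=105558, p(47)=124754, p(48)=147273, p(49)=173525, p(50)=204226, p(51)=239943, p(52)=281589, p(53)=329931, p(54)=386155, p(55)=451276, p(56)=526823, p(57)=614154, p(58)=715220, p(59)=831820, p(60)=966467, p(61)=1121505, p(62)=1300156, p(63)=1505499, p(64)=1741630, p(65)=2012558, p(66)=2323520, p(67)=2679689, p(68)=3087735, p(69)=3554345, p(70)=4087968, p(71)=4697205, p(72)=5392783, p(73)=6185689, p(74)=7089500, p(75)=8118264, p(76)=9289091, p(77)=10619863, p(78)=12132164, p(79)=13848650, p(80)=15796476, p(81)=18004327, p(82)=20506255, p(83)=23338469, p(84)=26543660, p(85)=30167357, p(86)=34262962, p(87)=38887673, p(88)=44108109, p(89)=49995925, p(90)=56634173, p(91)=64112359, p(92)=72533807, p(93)=82010177, p(94)=92669720, p(95)=104651419, p(96)=118114304, p(97)=133230930, p(98)=150198136, p(99)=169229875, p(100)=190569292, p(101)=214481126, p(102)=241265379, p(103)=271248950, p(104)=304801365, p(105)=342325709, p(106)=384276336, p(107)=431149389, p(108)=483502844, p(109)=541946240.
Final step: p(110) = p(109) + p(108) - p(105) - p(103) + p(98) + p(95) - p(88) - p(84) + p(75) + p(70) - p(59) - p(53) + p(40) + p(33) - p(18) - p(10)
= 541946240 + 483502844 - 342325709 - 271248950 + 150198136 + 104651419 - 44108109 - 26543660 + 8118264 + 4087968 - 831820 - 329931 + 37338 + 10143 - 385 - 42
= 607163746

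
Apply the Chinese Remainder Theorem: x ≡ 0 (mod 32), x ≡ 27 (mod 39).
768

Using Chinese Remainder Theorem:
M = 32 × 39 = 1248
M1 = 39, M2 = 32
y1 = 39^(-1) mod 32 = 23
y2 = 32^(-1) mod 39 = 11
x = (0×39×23 + 27×32×11) mod 1248 = 768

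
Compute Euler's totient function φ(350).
120

350 = 2 × 5^2 × 7
φ(n) = n × ∏(1 - 1/p) for each prime p dividing n
φ(350) = 350 × (1 - 1/2) × (1 - 1/5) × (1 - 1/7) = 120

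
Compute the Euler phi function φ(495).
240

495 = 3^2 × 5 × 11
φ(n) = n × ∏(1 - 1/p) for each prime p dividing n
φ(495) = 495 × (1 - 1/3) × (1 - 1/5) × (1 - 1/11) = 240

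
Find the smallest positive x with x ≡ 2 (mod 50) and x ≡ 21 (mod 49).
952

Using Chinese Remainder Theorem:
M = 50 × 49 = 2450
M1 = 49, M2 = 50
y1 = 49^(-1) mod 50 = 49
y2 = 50^(-1) mod 49 = 1
x = (2×49×49 + 21×50×1) mod 2450 = 952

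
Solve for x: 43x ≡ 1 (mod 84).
43

gcd(43, 84) = 1, so the inverse exists.
Extended Euclidean algorithm on (84, 43):
84 = 1 × 43 + 41  ⟹  41 = (1)·84 + (-1)·43
43 = 1 × 41 + 2  ⟹  2 = (-1)·84 + (2)·43
41 = 20 × 2 + 1  ⟹  1 = (21)·84 + (-41)·43
So (-41)·43 ≡ 1 (mod 84), i.e. 43^(-1) ≡ -41 ≡ 43 (mod 84).
Check: 43 × 43 = 1849 ≡ 1 (mod 84)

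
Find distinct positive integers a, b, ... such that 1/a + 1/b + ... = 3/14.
1/5 + 1/70

Greedy algorithm:
3/14: ceiling(14/3) = 5, use 1/5
1/70: ceiling(70/1) = 70, use 1/70
Result: 3/14 = 1/5 + 1/70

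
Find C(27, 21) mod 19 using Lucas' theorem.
9

Using Lucas' theorem:
Write n=27 and k=21 in base 19:
n in base 19: [1, 8]
k in base 19: [1, 2]
C(27,21) mod 19 = ∏ C(n_i, k_i) mod 19
Digit binomials (mod 19): C(1,1) = 1; C(8,2) = 28 ≡ 9
Product: 1 × 9 = 9 ≡ 9 (mod 19)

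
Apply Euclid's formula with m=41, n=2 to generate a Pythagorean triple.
(1677, 164, 1685)

Euclid's formula: a = m² - n², b = 2mn, c = m² + n²
m = 41, n = 2
a = 41² - 2² = 1681 - 4 = 1677
b = 2 × 41 × 2 = 164
c = 41² + 2² = 1681 + 4 = 1685
Verification: 1677² + 164² = 2812329 + 26896 = 2839225 = 1685² ✓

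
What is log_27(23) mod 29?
20

Baby-step giant-step with step n = ⌈√29⌉ = 6.
Baby steps 27^j mod 29 (j:value) for j=0..5: 0:1, 1:27, 2:4, 3:21, 4:16, 5:26.
Giant-step multiplier: 27^(-6) ≡ 27^(28-6) = 27^22 ≡ 5 (mod 29).
Giant steps γ_i = 23·5^i mod 29: γ_0=23, γ_1=28, γ_2=24, γ_3=4 (in table at j=2).
x = i·n + j = 3·6 + 2 = 20.
Check: 27^20 ≡ 23 (mod 29).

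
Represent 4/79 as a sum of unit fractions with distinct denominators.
1/20 + 1/1580

Greedy algorithm:
4/79: ceiling(79/4) = 20, use 1/20
1/1580: ceiling(1580/1) = 1580, use 1/1580
Result: 4/79 = 1/20 + 1/1580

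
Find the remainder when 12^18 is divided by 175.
29

Repeated squaring. Binary of 18 = 10010.
12^1 ≡ 12 (mod 175); 12^2 ≡ 144 (mod 175); 12^4 ≡ 86 (mod 175); 12^8 ≡ 46 (mod 175); 12^16 ≡ 16 (mod 175)
12^18 = 12^2 × 12^16 ≡ 29 (mod 175)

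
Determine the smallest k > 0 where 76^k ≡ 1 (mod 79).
39

79 is prime, so ord(76) divides φ(79) = 78.
Divisors of 78: 1, 2, 3, 6, 13, 26, 39, 78.
Repeated squaring: 76^1 ≡ 76, 76^2 ≡ 9, 76^4 ≡ 2, 76^8 ≡ 4, 76^16 ≡ 16, 76^32 ≡ 19, 76^64 ≡ 45 (mod 79).
Test 76^d mod 79 for each divisor d in increasing order:
76^1 ≡ 76
76^2 ≡ 9
76^3 = 76^2·76^1 ≡ 52
76^6 = 76^4·76^2 ≡ 18
76^13 = 76^8·76^4·76^1 ≡ 55
76^26 = 76^16·76^8·76^2 ≡ 23
76^39 = 76^32·76^4·76^2·76^1 ≡ 1  ← first divisor giving 1
The order is 39.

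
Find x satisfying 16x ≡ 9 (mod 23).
x ≡ 2 (mod 23)

gcd(16, 23) = 1, which divides 9, so solutions exist.
Find 16^(-1) mod 23 by the extended Euclidean algorithm:
23 = 1 × 16 + 7  ⟹  7 = (1)·23 + (-1)·16
16 = 2 × 7 + 2  ⟹  2 = (-2)·23 + (3)·16
7 = 3 × 2 + 1  ⟹  1 = (7)·23 + (-10)·16
So (-10)·16 ≡ 1 (mod 23), i.e. 16^(-1) ≡ -10 ≡ 13 (mod 23).
x ≡ 13 × 9 = 117 ≡ 2 (mod 23).
Check: 16 × 2 = 32 ≡ 9 (mod 23).
Unique solution: x ≡ 2 (mod 23)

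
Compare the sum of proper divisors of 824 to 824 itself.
deficient

Proper divisors of 824: sum = 1 + 2 + 4 + 8 + 103 + 206 + 412 = 736
Since 736 < 824, 824 is deficient.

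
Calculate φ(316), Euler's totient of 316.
156

316 = 2^2 × 79
φ(n) = n × ∏(1 - 1/p) for each prime p dividing n
φ(316) = 316 × (1 - 1/2) × (1 - 1/79) = 156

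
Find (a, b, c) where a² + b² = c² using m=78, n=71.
(1043, 11076, 11125)

Euclid's formula: a = m² - n², b = 2mn, c = m² + n²
m = 78, n = 71
a = 78² - 71² = 6084 - 5041 = 1043
b = 2 × 78 × 71 = 11076
c = 78² + 71² = 6084 + 5041 = 11125
Verification: 1043² + 11076² = 1087849 + 122677776 = 123765625 = 11125² ✓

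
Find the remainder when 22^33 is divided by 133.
50

Repeated squaring. Binary of 33 = 100001.
22^1 ≡ 22 (mod 133); 22^2 ≡ 85 (mod 133); 22^4 ≡ 43 (mod 133); 22^8 ≡ 120 (mod 133); 22^16 ≡ 36 (mod 133); 22^32 ≡ 99 (mod 133)
22^33 = 22^1 × 22^32 ≡ 50 (mod 133)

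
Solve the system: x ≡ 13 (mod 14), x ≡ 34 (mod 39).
307

Using Chinese Remainder Theorem:
M = 14 × 39 = 546
M1 = 39, M2 = 14
y1 = 39^(-1) mod 14 = 9
y2 = 14^(-1) mod 39 = 14
x = (13×39×9 + 34×14×14) mod 546 = 307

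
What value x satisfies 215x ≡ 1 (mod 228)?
35

gcd(215, 228) = 1, so the inverse exists.
Extended Euclidean algorithm on (228, 215):
228 = 1 × 215 + 13  ⟹  13 = (1)·228 + (-1)·215
215 = 16 × 13 + 7  ⟹  7 = (-16)·228 + (17)·215
13 = 1 × 7 + 6  ⟹  6 = (17)·228 + (-18)·215
7 = 1 × 6 + 1  ⟹  1 = (-33)·228 + (35)·215
So (35)·215 ≡ 1 (mod 228), i.e. 215^(-1) ≡ 35 (mod 228).
Check: 215 × 35 = 7525 ≡ 1 (mod 228)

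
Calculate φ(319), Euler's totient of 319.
280

319 = 11 × 29
φ(n) = n × ∏(1 - 1/p) for each prime p dividing n
φ(319) = 319 × (1 - 1/11) × (1 - 1/29) = 280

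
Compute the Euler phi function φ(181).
180

181 = 181
φ(n) = n × ∏(1 - 1/p) for each prime p dividing n
φ(181) = 181 × (1 - 1/181) = 180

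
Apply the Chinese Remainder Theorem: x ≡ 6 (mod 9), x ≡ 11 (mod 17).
96

Using Chinese Remainder Theorem:
M = 9 × 17 = 153
M1 = 17, M2 = 9
y1 = 17^(-1) mod 9 = 8
y2 = 9^(-1) mod 17 = 2
x = (6×17×8 + 11×9×2) mod 153 = 96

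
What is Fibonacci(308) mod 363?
318

Matrix identity: Q^n = [[F_(n+1), F_n], [F_n, F_(n-1)]] with Q = [[1,1],[1,0]].
n = 308 = 100110100₂. Square-and-multiply, entries mod 363:
Q^1 = [[1,1],[1,0]]
Q^2 = (Q^1)² = [[2,1],[1,1]]
Q^4 = (Q^2)² = [[5,3],[3,2]]
Q^9 = (Q^4)²·Q = [[55,34],[34,21]]
Q^19 = (Q^9)²·Q = [[231,188],[188,43]]
Q^38 = (Q^19)² = [[133,329],[329,167]]
Q^77 = (Q^38)²·Q = [[296,332],[332,327]]
Q^154 = (Q^77)² = [[5,289],[289,79]]
Q^308 = (Q^154)² = [[56,318],[318,101]]
F_308 mod 363 = Q^308[0][1] = 318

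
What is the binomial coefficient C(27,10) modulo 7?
4

Using Lucas' theorem:
Write n=27 and k=10 in base 7:
n in base 7: [3, 6]
k in base 7: [1, 3]
C(27,10) mod 7 = ∏ C(n_i, k_i) mod 7
Digit binomials (mod 7): C(3,1) = 3; C(6,3) = 20 ≡ 6
Product: 3 × 6 = 18 ≡ 4 (mod 7)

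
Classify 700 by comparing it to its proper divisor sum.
abundant

Proper divisors of 700: sum = 1 + 2 + 4 + 5 + 7 + 10 + 14 + 20 + ... + 100 + 140 + 175 + 350 (17 divisors) = 1036
Since 1036 > 700, 700 is abundant.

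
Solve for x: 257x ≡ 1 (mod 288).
65

gcd(257, 288) = 1, so the inverse exists.
Extended Euclidean algorithm on (288, 257):
288 = 1 × 257 + 31  ⟹  31 = (1)·288 + (-1)·257
257 = 8 × 31 + 9  ⟹  9 = (-8)·288 + (9)·257
31 = 3 × 9 + 4  ⟹  4 = (25)·288 + (-28)·257
9 = 2 × 4 + 1  ⟹  1 = (-58)·288 + (65)·257
So (65)·257 ≡ 1 (mod 288), i.e. 257^(-1) ≡ 65 (mod 288).
Check: 257 × 65 = 16705 ≡ 1 (mod 288)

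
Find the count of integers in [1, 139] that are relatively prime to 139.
138

139 = 139
φ(n) = n × ∏(1 - 1/p) for each prime p dividing n
φ(139) = 139 × (1 - 1/139) = 138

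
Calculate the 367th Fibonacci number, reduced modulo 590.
523

Matrix identity: Q^n = [[F_(n+1), F_n], [F_n, F_(n-1)]] with Q = [[1,1],[1,0]].
n = 367 = 101101111₂. Square-and-multiply, entries mod 590:
Q^1 = [[1,1],[1,0]]
Q^2 = (Q^1)² = [[2,1],[1,1]]
Q^5 = (Q^2)²·Q = [[8,5],[5,3]]
Q^11 = (Q^5)²·Q = [[144,89],[89,55]]
Q^22 = (Q^11)² = [[337,11],[11,326]]
Q^45 = (Q^22)²·Q = [[33,410],[410,213]]
Q^91 = (Q^45)²·Q = [[419,449],[449,560]]
Q^183 = (Q^91)²·Q = [[173,152],[152,21]]
Q^367 = (Q^183)²·Q = [[511,523],[523,578]]
F_367 mod 590 = Q^367[0][1] = 523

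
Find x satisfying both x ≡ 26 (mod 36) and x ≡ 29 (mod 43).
674

Using Chinese Remainder Theorem:
M = 36 × 43 = 1548
M1 = 43, M2 = 36
y1 = 43^(-1) mod 36 = 31
y2 = 36^(-1) mod 43 = 6
x = (26×43×31 + 29×36×6) mod 1548 = 674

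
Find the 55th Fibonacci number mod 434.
377

Matrix identity: Q^n = [[F_(n+1), F_n], [F_n, F_(n-1)]] with Q = [[1,1],[1,0]].
n = 55 = 110111₂. Square-and-multiply, entries mod 434:
Q^1 = [[1,1],[1,0]]
Q^3 = (Q^1)²·Q = [[3,2],[2,1]]
Q^6 = (Q^3)² = [[13,8],[8,5]]
Q^13 = (Q^6)²·Q = [[377,233],[233,144]]
Q^27 = (Q^13)²·Q = [[123,250],[250,307]]
Q^55 = (Q^27)²·Q = [[245,377],[377,302]]
F_55 mod 434 = Q^55[0][1] = 377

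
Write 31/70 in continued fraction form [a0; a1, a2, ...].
[0; 2, 3, 1, 7]

Euclidean algorithm steps:
31 = 0 × 70 + 31
70 = 2 × 31 + 8
31 = 3 × 8 + 7
8 = 1 × 7 + 1
7 = 7 × 1 + 0
Continued fraction: [0; 2, 3, 1, 7]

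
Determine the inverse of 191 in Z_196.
39

gcd(191, 196) = 1, so the inverse exists.
Extended Euclidean algorithm on (196, 191):
196 = 1 × 191 + 5  ⟹  5 = (1)·196 + (-1)·191
191 = 38 × 5 + 1  ⟹  1 = (-38)·196 + (39)·191
So (39)·191 ≡ 1 (mod 196), i.e. 191^(-1) ≡ 39 (mod 196).
Check: 191 × 39 = 7449 ≡ 1 (mod 196)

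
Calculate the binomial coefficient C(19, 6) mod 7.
0

Using Lucas' theorem:
Write n=19 and k=6 in base 7:
n in base 7: [2, 5]
k in base 7: [0, 6]
C(19,6) mod 7 = ∏ C(n_i, k_i) mod 7
Digit binomials (mod 7): C(2,0) = 1; C(5,6) = 0 (k_i > n_i)
Product: 1 × 0 = 0 ≡ 0 (mod 7)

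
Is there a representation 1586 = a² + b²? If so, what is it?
19² + 35² (a=19, b=35)

Factorization: 1586 = 2 × 13 × 61
By Fermat: n is sum of two squares iff every prime p ≡ 3 (mod 4) appears to even power.
All primes ≡ 3 (mod 4) appear to even power.
Search a = 0, 1, 2, … for 1586 - a² a perfect square: first hit at a = 19: 1586 - 361 = 1225 = 35².
1586 = 19² + 35² = 361 + 1225 ✓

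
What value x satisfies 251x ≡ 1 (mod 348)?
287

gcd(251, 348) = 1, so the inverse exists.
Extended Euclidean algorithm on (348, 251):
348 = 1 × 251 + 97  ⟹  97 = (1)·348 + (-1)·251
251 = 2 × 97 + 57  ⟹  57 = (-2)·348 + (3)·251
97 = 1 × 57 + 40  ⟹  40 = (3)·348 + (-4)·251
57 = 1 × 40 + 17  ⟹  17 = (-5)·348 + (7)·251
40 = 2 × 17 + 6  ⟹  6 = (13)·348 + (-18)·251
17 = 2 × 6 + 5  ⟹  5 = (-31)·348 + (43)·251
6 = 1 × 5 + 1  ⟹  1 = (44)·348 + (-61)·251
So (-61)·251 ≡ 1 (mod 348), i.e. 251^(-1) ≡ -61 ≡ 287 (mod 348).
Check: 251 × 287 = 72037 ≡ 1 (mod 348)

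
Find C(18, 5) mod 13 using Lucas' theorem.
1

Using Lucas' theorem:
Write n=18 and k=5 in base 13:
n in base 13: [1, 5]
k in base 13: [0, 5]
C(18,5) mod 13 = ∏ C(n_i, k_i) mod 13
Digit binomials (mod 13): C(1,0) = 1; C(5,5) = 1
Product: 1 × 1 = 1 ≡ 1 (mod 13)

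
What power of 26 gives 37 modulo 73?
16

Baby-step giant-step with step n = ⌈√73⌉ = 9.
Baby steps 26^j mod 73 (j:value) for j=0..8: 0:1, 1:26, 2:19, 3:56, 4:69, 5:42, 6:70, 7:68, 8:16.
Giant-step multiplier: 26^(-9) ≡ 26^(72-9) = 26^63 ≡ 63 (mod 73).
Giant steps γ_i = 37·63^i mod 73: γ_0=37, γ_1=68 (in table at j=7).
x = i·n + j = 1·9 + 7 = 16.
Check: 26^16 ≡ 37 (mod 73).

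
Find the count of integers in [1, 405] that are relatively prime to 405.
216

405 = 3^4 × 5
φ(n) = n × ∏(1 - 1/p) for each prime p dividing n
φ(405) = 405 × (1 - 1/3) × (1 - 1/5) = 216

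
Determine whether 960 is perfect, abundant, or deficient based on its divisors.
abundant

Proper divisors of 960: sum = 1 + 2 + 3 + 4 + 5 + 6 + 8 + 10 + ... + 192 + 240 + 320 + 480 (27 divisors) = 2088
Since 2088 > 960, 960 is abundant.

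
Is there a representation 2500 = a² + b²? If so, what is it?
0² + 50² (a=0, b=50)

Factorization: 2500 = 2^2 × 5^4
By Fermat: n is sum of two squares iff every prime p ≡ 3 (mod 4) appears to even power.
All primes ≡ 3 (mod 4) appear to even power.
Search a = 0, 1, 2, … for 2500 - a² a perfect square: first hit at a = 0: 2500 - 0 = 2500 = 50².
2500 = 0² + 50² = 0 + 2500 ✓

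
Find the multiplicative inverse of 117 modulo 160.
93

gcd(117, 160) = 1, so the inverse exists.
Extended Euclidean algorithm on (160, 117):
160 = 1 × 117 + 43  ⟹  43 = (1)·160 + (-1)·117
117 = 2 × 43 + 31  ⟹  31 = (-2)·160 + (3)·117
43 = 1 × 31 + 12  ⟹  12 = (3)·160 + (-4)·117
31 = 2 × 12 + 7  ⟹  7 = (-8)·160 + (11)·117
12 = 1 × 7 + 5  ⟹  5 = (11)·160 + (-15)·117
7 = 1 × 5 + 2  ⟹  2 = (-19)·160 + (26)·117
5 = 2 × 2 + 1  ⟹  1 = (49)·160 + (-67)·117
So (-67)·117 ≡ 1 (mod 160), i.e. 117^(-1) ≡ -67 ≡ 93 (mod 160).
Check: 117 × 93 = 10881 ≡ 1 (mod 160)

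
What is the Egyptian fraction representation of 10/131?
1/14 + 1/204 + 1/187068

Greedy algorithm:
10/131: ceiling(131/10) = 14, use 1/14
9/1834: ceiling(1834/9) = 204, use 1/204
1/187068: ceiling(187068/1) = 187068, use 1/187068
Result: 10/131 = 1/14 + 1/204 + 1/187068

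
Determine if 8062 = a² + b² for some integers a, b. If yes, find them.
Not possible

Factorization: 8062 = 2 × 29 × 139
By Fermat: n is sum of two squares iff every prime p ≡ 3 (mod 4) appears to even power.
Prime(s) ≡ 3 (mod 4) with odd exponent: [(139, 1)]
Therefore 8062 cannot be expressed as a² + b².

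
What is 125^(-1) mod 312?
5

gcd(125, 312) = 1, so the inverse exists.
Extended Euclidean algorithm on (312, 125):
312 = 2 × 125 + 62  ⟹  62 = (1)·312 + (-2)·125
125 = 2 × 62 + 1  ⟹  1 = (-2)·312 + (5)·125
So (5)·125 ≡ 1 (mod 312), i.e. 125^(-1) ≡ 5 (mod 312).
Check: 125 × 5 = 625 ≡ 1 (mod 312)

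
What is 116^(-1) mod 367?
193

gcd(116, 367) = 1, so the inverse exists.
Extended Euclidean algorithm on (367, 116):
367 = 3 × 116 + 19  ⟹  19 = (1)·367 + (-3)·116
116 = 6 × 19 + 2  ⟹  2 = (-6)·367 + (19)·116
19 = 9 × 2 + 1  ⟹  1 = (55)·367 + (-174)·116
So (-174)·116 ≡ 1 (mod 367), i.e. 116^(-1) ≡ -174 ≡ 193 (mod 367).
Check: 116 × 193 = 22388 ≡ 1 (mod 367)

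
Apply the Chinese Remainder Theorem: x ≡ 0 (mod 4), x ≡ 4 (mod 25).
4

Using Chinese Remainder Theorem:
M = 4 × 25 = 100
M1 = 25, M2 = 4
y1 = 25^(-1) mod 4 = 1
y2 = 4^(-1) mod 25 = 19
x = (0×25×1 + 4×4×19) mod 100 = 4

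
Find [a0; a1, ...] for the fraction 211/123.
[1; 1, 2, 1, 1, 17]

Euclidean algorithm steps:
211 = 1 × 123 + 88
123 = 1 × 88 + 35
88 = 2 × 35 + 18
35 = 1 × 18 + 17
18 = 1 × 17 + 1
17 = 17 × 1 + 0
Continued fraction: [1; 1, 2, 1, 1, 17]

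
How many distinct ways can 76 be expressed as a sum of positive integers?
9289091

p(n) counts ways to write n as a sum of positive integers (order ignored).
Euler's pentagonal recurrence: p(k) = p(k-1) + p(k-2) - p(k-5) - p(k-7) + p(k-12) + p(k-15) - ... (offsets j(3j∓1)/2, signs ++--, p(0)=1, p(<0)=0).
DP table for k = 0..75: p(0)=1, p(1)=1, p(2)=2, p(3)=3, p(4)=5, p(5)=7, p(6)=11, p(7)=15, p(8)=22, p(9)=30, p(10)=42, p(11)=56, p(12)=77, p(13)=101, p(14)=135, p(15)=176, p(16)=231, p(17)=297, p(18)=385, p(19)=490, p(20)=627, p(21)=792, p(22)=1002, p(23)=1255, p(24)=1575, p(25)=1958, p(26)=2436, p(27)=3010, p(28)=3718, p(29)=4565, p(30)=5604, p(31)=6842, p(32)=8349, p(33)=10143, p(34)=12310, p(35)=14883, p(36)=17977, p(37)=21637, p(38)=26015, p(39)=31185, p(40)=37338, p(41)=44583, p(42)=53174, p(43)=63261, p(44)=75175, p(45)=89134, p(46)=105558, p(47)=124754, p(48)=147273, p(49)=173525, p(50)=204226, p(51)=239943, p(52)=281589, p(53)=329931, p(54)=386155, p(55)=451276, p(56)=526823, p(57)=614154, p(58)=715220, p(59)=831820, p(60)=966467, p(61)=1121505, p(62)=1300156, p(63)=1505499, p(64)=1741630, p(65)=2012558, p(66)=2323520, p(67)=2679689, p(68)=3087735, p(69)=3554345, p(70)=4087968, p(71)=4697205, p(72)=5392783, p(73)=6185689, p(74)=7089500, p(75)=8118264.
Final step: p(76) = p(75) + p(74) - p(71) - p(69) + p(64) + p(61) - p(54) - p(50) + p(41) + p(36) - p(25) - p(19) + p(6)
= 8118264 + 7089500 - 4697205 - 3554345 + 1741630 + 1121505 - 386155 - 204226 + 44583 + 17977 - 1958 - 490 + 11
= 9289091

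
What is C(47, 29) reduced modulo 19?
0

Using Lucas' theorem:
Write n=47 and k=29 in base 19:
n in base 19: [2, 9]
k in base 19: [1, 10]
C(47,29) mod 19 = ∏ C(n_i, k_i) mod 19
Digit binomials (mod 19): C(2,1) = 2; C(9,10) = 0 (k_i > n_i)
Product: 2 × 0 = 0 ≡ 0 (mod 19)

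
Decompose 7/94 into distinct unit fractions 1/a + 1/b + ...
1/14 + 1/329

Greedy algorithm:
7/94: ceiling(94/7) = 14, use 1/14
1/329: ceiling(329/1) = 329, use 1/329
Result: 7/94 = 1/14 + 1/329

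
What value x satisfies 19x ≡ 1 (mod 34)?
9

gcd(19, 34) = 1, so the inverse exists.
Extended Euclidean algorithm on (34, 19):
34 = 1 × 19 + 15  ⟹  15 = (1)·34 + (-1)·19
19 = 1 × 15 + 4  ⟹  4 = (-1)·34 + (2)·19
15 = 3 × 4 + 3  ⟹  3 = (4)·34 + (-7)·19
4 = 1 × 3 + 1  ⟹  1 = (-5)·34 + (9)·19
So (9)·19 ≡ 1 (mod 34), i.e. 19^(-1) ≡ 9 (mod 34).
Check: 19 × 9 = 171 ≡ 1 (mod 34)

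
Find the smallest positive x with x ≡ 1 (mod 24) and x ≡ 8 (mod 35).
673

Using Chinese Remainder Theorem:
M = 24 × 35 = 840
M1 = 35, M2 = 24
y1 = 35^(-1) mod 24 = 11
y2 = 24^(-1) mod 35 = 19
x = (1×35×11 + 8×24×19) mod 840 = 673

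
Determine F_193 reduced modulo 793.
782

Matrix identity: Q^n = [[F_(n+1), F_n], [F_n, F_(n-1)]] with Q = [[1,1],[1,0]].
n = 193 = 11000001₂. Square-and-multiply, entries mod 793:
Q^1 = [[1,1],[1,0]]
Q^3 = (Q^1)²·Q = [[3,2],[2,1]]
Q^6 = (Q^3)² = [[13,8],[8,5]]
Q^12 = (Q^6)² = [[233,144],[144,89]]
Q^24 = (Q^12)² = [[483,374],[374,109]]
Q^48 = (Q^24)² = [[455,161],[161,294]]
Q^96 = (Q^48)² = [[597,53],[53,544]]
Q^193 = (Q^96)²·Q = [[194,782],[782,205]]
F_193 mod 793 = Q^193[0][1] = 782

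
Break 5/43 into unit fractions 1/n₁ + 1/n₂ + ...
1/9 + 1/194 + 1/75078

Greedy algorithm:
5/43: ceiling(43/5) = 9, use 1/9
2/387: ceiling(387/2) = 194, use 1/194
1/75078: ceiling(75078/1) = 75078, use 1/75078
Result: 5/43 = 1/9 + 1/194 + 1/75078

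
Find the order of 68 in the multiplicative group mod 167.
166

167 is prime, so ord(68) divides φ(167) = 166.
Divisors of 166: 1, 2, 83, 166.
Repeated squaring: 68^1 ≡ 68, 68^2 ≡ 115, 68^4 ≡ 32, 68^8 ≡ 22, 68^16 ≡ 150, 68^32 ≡ 122, 68^64 ≡ 21, 68^128 ≡ 107 (mod 167).
Test 68^d mod 167 for each divisor d in increasing order:
68^1 ≡ 68
68^2 ≡ 115
68^83 = 68^64·68^16·68^2·68^1 ≡ 166
68^166 = 68^128·68^32·68^4·68^2 ≡ 1  ← first divisor giving 1
The order is 166.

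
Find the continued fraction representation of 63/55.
[1; 6, 1, 7]

Euclidean algorithm steps:
63 = 1 × 55 + 8
55 = 6 × 8 + 7
8 = 1 × 7 + 1
7 = 7 × 1 + 0
Continued fraction: [1; 6, 1, 7]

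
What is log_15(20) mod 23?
21

Baby-step giant-step with step n = ⌈√23⌉ = 5.
Baby steps 15^j mod 23 (j:value) for j=0..4: 0:1, 1:15, 2:18, 3:17, 4:2.
Giant-step multiplier: 15^(-5) ≡ 15^(22-5) = 15^17 ≡ 10 (mod 23).
Giant steps γ_i = 20·10^i mod 23: γ_0=20, γ_1=16, γ_2=22, γ_3=13, γ_4=15 (in table at j=1).
x = i·n + j = 4·5 + 1 = 21.
Check: 15^21 ≡ 20 (mod 23).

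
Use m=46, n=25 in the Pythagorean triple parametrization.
(1491, 2300, 2741)

Euclid's formula: a = m² - n², b = 2mn, c = m² + n²
m = 46, n = 25
a = 46² - 25² = 2116 - 625 = 1491
b = 2 × 46 × 25 = 2300
c = 46² + 25² = 2116 + 625 = 2741
Verification: 1491² + 2300² = 2223081 + 5290000 = 7513081 = 2741² ✓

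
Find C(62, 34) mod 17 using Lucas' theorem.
3

Using Lucas' theorem:
Write n=62 and k=34 in base 17:
n in base 17: [3, 11]
k in base 17: [2, 0]
C(62,34) mod 17 = ∏ C(n_i, k_i) mod 17
Digit binomials (mod 17): C(3,2) = 3; C(11,0) = 1
Product: 3 × 1 = 3 ≡ 3 (mod 17)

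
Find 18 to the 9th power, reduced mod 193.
169

Repeated squaring. Binary of 9 = 1001.
18^1 ≡ 18 (mod 193); 18^2 ≡ 131 (mod 193); 18^4 ≡ 177 (mod 193); 18^8 ≡ 63 (mod 193)
18^9 = 18^1 × 18^8 ≡ 169 (mod 193)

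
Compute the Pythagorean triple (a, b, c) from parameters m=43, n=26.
(1173, 2236, 2525)

Euclid's formula: a = m² - n², b = 2mn, c = m² + n²
m = 43, n = 26
a = 43² - 26² = 1849 - 676 = 1173
b = 2 × 43 × 26 = 2236
c = 43² + 26² = 1849 + 676 = 2525
Verification: 1173² + 2236² = 1375929 + 4999696 = 6375625 = 2525² ✓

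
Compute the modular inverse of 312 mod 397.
14

gcd(312, 397) = 1, so the inverse exists.
Extended Euclidean algorithm on (397, 312):
397 = 1 × 312 + 85  ⟹  85 = (1)·397 + (-1)·312
312 = 3 × 85 + 57  ⟹  57 = (-3)·397 + (4)·312
85 = 1 × 57 + 28  ⟹  28 = (4)·397 + (-5)·312
57 = 2 × 28 + 1  ⟹  1 = (-11)·397 + (14)·312
So (14)·312 ≡ 1 (mod 397), i.e. 312^(-1) ≡ 14 (mod 397).
Check: 312 × 14 = 4368 ≡ 1 (mod 397)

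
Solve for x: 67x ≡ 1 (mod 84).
79

gcd(67, 84) = 1, so the inverse exists.
Extended Euclidean algorithm on (84, 67):
84 = 1 × 67 + 17  ⟹  17 = (1)·84 + (-1)·67
67 = 3 × 17 + 16  ⟹  16 = (-3)·84 + (4)·67
17 = 1 × 16 + 1  ⟹  1 = (4)·84 + (-5)·67
So (-5)·67 ≡ 1 (mod 84), i.e. 67^(-1) ≡ -5 ≡ 79 (mod 84).
Check: 67 × 79 = 5293 ≡ 1 (mod 84)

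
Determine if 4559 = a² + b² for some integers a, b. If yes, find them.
Not possible

Factorization: 4559 = 47 × 97
By Fermat: n is sum of two squares iff every prime p ≡ 3 (mod 4) appears to even power.
Prime(s) ≡ 3 (mod 4) with odd exponent: [(47, 1)]
Therefore 4559 cannot be expressed as a² + b².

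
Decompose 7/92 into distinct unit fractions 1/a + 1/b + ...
1/14 + 1/215 + 1/138460

Greedy algorithm:
7/92: ceiling(92/7) = 14, use 1/14
3/644: ceiling(644/3) = 215, use 1/215
1/138460: ceiling(138460/1) = 138460, use 1/138460
Result: 7/92 = 1/14 + 1/215 + 1/138460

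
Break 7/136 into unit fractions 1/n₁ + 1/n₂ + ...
1/20 + 1/680

Greedy algorithm:
7/136: ceiling(136/7) = 20, use 1/20
1/680: ceiling(680/1) = 680, use 1/680
Result: 7/136 = 1/20 + 1/680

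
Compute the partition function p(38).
26015

p(n) counts ways to write n as a sum of positive integers (order ignored).
Euler's pentagonal recurrence: p(k) = p(k-1) + p(k-2) - p(k-5) - p(k-7) + p(k-12) + p(k-15) - ... (offsets j(3j∓1)/2, signs ++--, p(0)=1, p(<0)=0).
DP table for k = 0..37: p(0)=1, p(1)=1, p(2)=2, p(3)=3, p(4)=5, p(5)=7, p(6)=11, p(7)=15, p(8)=22, p(9)=30, p(10)=42, p(11)=56, p(12)=77, p(13)=101, p(14)=135, p(15)=176, p(16)=231, p(17)=297, p(18)=385, p(19)=490, p(20)=627, p(21)=792, p(22)=1002, p(23)=1255, p(24)=1575, p(25)=1958, p(26)=2436, p(27)=3010, p(28)=3718, p(29)=4565, p(30)=5604, p(31)=6842, p(32)=8349, p(33)=10143, p(34)=12310, p(35)=14883, p(36)=17977, p(37)=21637.
Final step: p(38) = p(37) + p(36) - p(33) - p(31) + p(26) + p(23) - p(16) - p(12) + p(3)
= 21637 + 17977 - 10143 - 6842 + 2436 + 1255 - 231 - 77 + 3
= 26015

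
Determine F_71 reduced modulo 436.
365

Matrix identity: Q^n = [[F_(n+1), F_n], [F_n, F_(n-1)]] with Q = [[1,1],[1,0]].
n = 71 = 1000111₂. Square-and-multiply, entries mod 436:
Q^1 = [[1,1],[1,0]]
Q^2 = (Q^1)² = [[2,1],[1,1]]
Q^4 = (Q^2)² = [[5,3],[3,2]]
Q^8 = (Q^4)² = [[34,21],[21,13]]
Q^17 = (Q^8)²·Q = [[404,289],[289,115]]
Q^35 = (Q^17)²·Q = [[404,397],[397,7]]
Q^71 = (Q^35)²·Q = [[32,365],[365,103]]
F_71 mod 436 = Q^71[0][1] = 365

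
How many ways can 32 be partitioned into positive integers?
8349

p(n) counts ways to write n as a sum of positive integers (order ignored).
Euler's pentagonal recurrence: p(k) = p(k-1) + p(k-2) - p(k-5) - p(k-7) + p(k-12) + p(k-15) - ... (offsets j(3j∓1)/2, signs ++--, p(0)=1, p(<0)=0).
DP table for k = 0..31: p(0)=1, p(1)=1, p(2)=2, p(3)=3, p(4)=5, p(5)=7, p(6)=11, p(7)=15, p(8)=22, p(9)=30, p(10)=42, p(11)=56, p(12)=77, p(13)=101, p(14)=135, p(15)=176, p(16)=231, p(17)=297, p(18)=385, p(19)=490, p(20)=627, p(21)=792, p(22)=1002, p(23)=1255, p(24)=1575, p(25)=1958, p(26)=2436, p(27)=3010, p(28)=3718, p(29)=4565, p(30)=5604, p(31)=6842.
Final step: p(32) = p(31) + p(30) - p(27) - p(25) + p(20) + p(17) - p(10) - p(6)
= 6842 + 5604 - 3010 - 1958 + 627 + 297 - 42 - 11
= 8349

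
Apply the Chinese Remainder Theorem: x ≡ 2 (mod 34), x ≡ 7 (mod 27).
682

Using Chinese Remainder Theorem:
M = 34 × 27 = 918
M1 = 27, M2 = 34
y1 = 27^(-1) mod 34 = 29
y2 = 34^(-1) mod 27 = 4
x = (2×27×29 + 7×34×4) mod 918 = 682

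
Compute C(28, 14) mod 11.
7

Using Lucas' theorem:
Write n=28 and k=14 in base 11:
n in base 11: [2, 6]
k in base 11: [1, 3]
C(28,14) mod 11 = ∏ C(n_i, k_i) mod 11
Digit binomials (mod 11): C(2,1) = 2; C(6,3) = 20 ≡ 9
Product: 2 × 9 = 18 ≡ 7 (mod 11)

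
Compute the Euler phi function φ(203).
168

203 = 7 × 29
φ(n) = n × ∏(1 - 1/p) for each prime p dividing n
φ(203) = 203 × (1 - 1/7) × (1 - 1/29) = 168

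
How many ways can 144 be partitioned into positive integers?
22540654445

p(n) counts ways to write n as a sum of positive integers (order ignored).
Euler's pentagonal recurrence: p(k) = p(k-1) + p(k-2) - p(k-5) - p(k-7) + p(k-12) + p(k-15) - ... (offsets j(3j∓1)/2, signs ++--, p(0)=1, p(<0)=0).
DP table for k = 0..143: p(0)=1, p(1)=1, p(2)=2, p(3)=3, p(4)=5, p(5)=7, p(6)=11, p(7)=15, p(8)=22, p(9)=30, p(10)=42, p(11)=56, p(12)=77, p(13)=101, p(14)=135, p(15)=176, p(16)=231, p(17)=297, p(18)=385, p(19)=490, p(20)=627, p(21)=792, p(22)=1002, p(23)=1255, p(24)=1575, p(25)=1958, p(26)=2436, p(27)=3010, p(28)=3718, p(29)=4565, p(30)=5604, p(31)=6842, p(32)=8349, p(33)=10143, p(34)=12310, p(35)=14883, p(36)=17977, p(37)=21637, p(38)=26015, p(39)=31185, p(40)=37338, p(41)=44583, p(42)=53174, p(43)=63261, p(44)=75175, p(45)=89134, p(46)=105558, p(47)=124754, p(48)=147273, p(49)=173525, p(50)=204226, p(51)=239943, p(52)=281589, p(53)=329931, p(54)=386155, p(55)=451276, p(56)=526823, p(57)=614154, p(58)=715220, p(59)=831820, p(60)=966467, p(61)=1121505, p(62)=1300156, p(63)=1505499, p(64)=1741630, p(65)=2012558, p(66)=2323520, p(67)=2679689, p(68)=3087735, p(69)=3554345, p(70)=4087968, p(71)=4697205, p(72)=5392783, p(73)=6185689, p(74)=7089500, p(75)=8118264, p(76)=9289091, p(77)=10619863, p(78)=12132164, p(79)=13848650, p(80)=15796476, p(81)=18004327, p(82)=20506255, p(83)=23338469, p(84)=26543660, p(85)=30167357, p(86)=34262962, p(87)=38887673, p(88)=44108109, p(89)=49995925, p(90)=56634173, p(91)=64112359, p(92)=72533807, p(93)=82010177, p(94)=92669720, p(95)=104651419, p(96)=118114304, p(97)=133230930, p(98)=150198136, p(99)=169229875, p(100)=190569292, p(101)=214481126, p(102)=241265379, p(103)=271248950, p(104)=304801365, p(105)=342325709, p(106)=384276336, p(107)=431149389, p(108)=483502844, p(109)=541946240, p(110)=607163746, p(111)=679903203, p(112)=761002156, p(113)=851376628, p(114)=952050665, p(115)=1064144451, p(116)=1188908248, p(117)=1327710076, p(118)=1482074143, p(119)=1653668665, p(120)=1844349560, p(121)=2056148051, p(122)=2291320912, p(123)=2552338241, p(124)=2841940500, p(125)=3163127352, p(126)=3519222692, p(127)=3913864295, p(128)=4351078600, p(129)=4835271870, p(130)=5371315400, p(131)=5964539504, p(132)=6620830889, p(133)=7346629512, p(134)=8149040695, p(135)=9035836076, p(136)=10015581680, p(137)=11097645016, p(138)=12292341831, p(139)=13610949895, p(140)=15065878135, p(141)=16670689208, p(142)=18440293320, p(143)=20390982757.
Final step: p(144) = p(143) + p(142) - p(139) - p(137) + p(132) + p(129) - p(122) - p(118) + p(109) + p(104) - p(93) - p(87) + p(74) + p(67) - p(52) - p(44) + p(27) + p(18)
= 20390982757 + 18440293320 - 13610949895 - 11097645016 + 6620830889 + 4835271870 - 2291320912 - 1482074143 + 541946240 + 304801365 - 82010177 - 38887673 + 7089500 + 2679689 - 281589 - 75175 + 3010 + 385
= 22540654445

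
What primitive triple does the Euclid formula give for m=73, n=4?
(5313, 584, 5345)

Euclid's formula: a = m² - n², b = 2mn, c = m² + n²
m = 73, n = 4
a = 73² - 4² = 5329 - 16 = 5313
b = 2 × 73 × 4 = 584
c = 73² + 4² = 5329 + 16 = 5345
Verification: 5313² + 584² = 28227969 + 341056 = 28569025 = 5345² ✓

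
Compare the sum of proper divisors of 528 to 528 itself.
abundant

Proper divisors of 528: sum = 1 + 2 + 3 + 4 + 6 + 8 + 11 + 12 + ... + 88 + 132 + 176 + 264 (19 divisors) = 960
Since 960 > 528, 528 is abundant.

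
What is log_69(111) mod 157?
126

Baby-step giant-step with step n = ⌈√157⌉ = 13.
Baby steps 69^j mod 157 (j:value) for j=0..12: 0:1, 1:69, 2:51, 3:65, 4:89, 5:18, 6:143, 7:133, 8:71, 9:32, 10:10, 11:62, 12:39.
Giant-step multiplier: 69^(-13) ≡ 69^(156-13) = 69^143 ≡ 50 (mod 157).
Giant steps γ_i = 111·50^i mod 157: γ_0=111, γ_1=55, γ_2=81, γ_3=125, γ_4=127, γ_5=70, γ_6=46, γ_7=102, γ_8=76, γ_9=32 (in table at j=9).
x = i·n + j = 9·13 + 9 = 126.
Check: 69^126 ≡ 111 (mod 157).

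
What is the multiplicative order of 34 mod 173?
86

173 is prime, so ord(34) divides φ(173) = 172.
Divisors of 172: 1, 2, 4, 43, 86, 172.
Repeated squaring: 34^1 ≡ 34, 34^2 ≡ 118, 34^4 ≡ 84, 34^8 ≡ 136, 34^16 ≡ 158, 34^32 ≡ 52, 34^64 ≡ 109, 34^128 ≡ 117 (mod 173).
Test 34^d mod 173 for each divisor d in increasing order:
34^1 ≡ 34
34^2 ≡ 118
34^4 ≡ 84
34^43 = 34^32·34^8·34^2·34^1 ≡ 172
34^86 = 34^64·34^16·34^4·34^2 ≡ 1  ← first divisor giving 1
The order is 86.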